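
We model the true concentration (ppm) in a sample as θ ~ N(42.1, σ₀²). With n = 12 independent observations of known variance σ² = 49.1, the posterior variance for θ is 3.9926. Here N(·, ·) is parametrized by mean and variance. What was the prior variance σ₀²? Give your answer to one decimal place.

σ₀² = 164.9

Posterior precision equals prior precision plus data precision: 1/σ_n² = 1/σ₀² + n/σ².
So 1/σ₀² = 1/3.9926 − 12/49.1 = 0.250463 − 0.244399 = 0.006064.
Hence σ₀² = 1/0.006064 ≈ 164.9.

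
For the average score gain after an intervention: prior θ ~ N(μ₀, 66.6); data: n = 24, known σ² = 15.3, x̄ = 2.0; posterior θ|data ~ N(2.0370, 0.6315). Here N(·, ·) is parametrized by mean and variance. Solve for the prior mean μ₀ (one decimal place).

With known observation variance, the Normal–Normal posterior has precision τ_n = τ₀ + n/σ² and mean μ_n = (τ₀μ₀ + (n/σ²)x̄)/τ_n.
Here τ₀ = 1/66.6 = 0.015015 and τ_data = 24/15.3 = 1.568627, so τ_n = 1.583642.
Rearranging for μ₀: μ₀ = (μ_n·τ_n − τ_data·x̄)/τ₀ = (2.0370·1.583642 − 1.568627·2.0) / 0.015015 = 0.088625/0.015015 ≈ 5.9.

μ₀ = 5.9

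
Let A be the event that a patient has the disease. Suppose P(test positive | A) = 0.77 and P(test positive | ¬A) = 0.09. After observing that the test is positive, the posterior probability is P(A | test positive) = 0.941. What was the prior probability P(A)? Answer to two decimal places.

In odds form, posterior odds = prior odds × likelihood ratio, so prior odds = posterior odds ÷ LR.
Posterior odds = 0.941/(1−0.941) = 15.9492. LR = 0.77/0.09 = 8.5556.
Prior odds = 15.9492/8.5556 = 1.8642, so P(A) = 1.8642/(1+1.8642) ≈ 0.65.

P(A) = 0.65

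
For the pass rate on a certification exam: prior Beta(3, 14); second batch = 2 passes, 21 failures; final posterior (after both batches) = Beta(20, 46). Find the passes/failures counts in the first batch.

15 passes and 11 failures

Sequential conjugate updates are equivalent to a single update on the pooled data, so total successes = posterior α − prior α and total failures = posterior β − prior β.
Total across both batches: 20−3=17 passes, 46−14=32 failures.
Subtract the second batch: 17−2=15 passes and 32−21=11 failures.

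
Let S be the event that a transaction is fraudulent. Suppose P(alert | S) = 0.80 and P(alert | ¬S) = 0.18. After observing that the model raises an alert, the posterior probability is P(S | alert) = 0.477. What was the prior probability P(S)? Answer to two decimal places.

P(S) = 0.17

In odds form, posterior odds = prior odds × likelihood ratio, so prior odds = posterior odds ÷ LR.
Posterior odds = 0.477/(1−0.477) = 0.9120. LR = 0.80/0.18 = 4.4444.
Prior odds = 0.9120/4.4444 = 0.2052, so P(S) = 0.2052/(1+0.2052) ≈ 0.17.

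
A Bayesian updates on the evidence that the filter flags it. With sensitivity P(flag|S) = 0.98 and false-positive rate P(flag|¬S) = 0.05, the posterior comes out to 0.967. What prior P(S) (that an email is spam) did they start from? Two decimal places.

Bayes' rule in odds form gives O(S|E) = O(S)·[P(E|S)/P(E|¬S)], hence O(S) = O(S|E)/LR.
Posterior odds = 0.967/(1−0.967) = 29.3030. LR = 0.98/0.05 = 19.6000.
Prior odds = 29.3030/19.6000 = 1.4951, so P(S) = 1.4951/(1+1.4951) ≈ 0.60.

P(S) = 0.60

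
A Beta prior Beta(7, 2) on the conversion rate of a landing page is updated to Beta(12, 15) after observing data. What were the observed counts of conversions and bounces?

A Beta(a, b) prior with s successes and f failures in binomial data gives a Beta(a+s, b+f) posterior.
So s = 12 − 7 = 5 and f = 15 − 2 = 13.

5 conversions and 13 bounces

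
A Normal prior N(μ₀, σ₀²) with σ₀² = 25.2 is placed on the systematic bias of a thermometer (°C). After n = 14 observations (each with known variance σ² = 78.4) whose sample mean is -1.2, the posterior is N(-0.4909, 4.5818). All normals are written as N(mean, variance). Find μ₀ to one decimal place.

μ₀ = 2.7

The posterior mean is a precision-weighted average: μ_n = (τ₀μ₀ + τ_data·x̄)/(τ₀+τ_data), with τ₀=1/σ₀² and τ_data=n/σ².
Here τ₀ = 1/25.2 = 0.039683 and τ_data = 14/78.4 = 0.178571, so τ_n = 0.218254.
Rearranging for μ₀: μ₀ = (μ_n·τ_n − τ_data·x̄)/τ₀ = (-0.4909·0.218254 − 0.178571·-1.2) / 0.039683 = 0.107144/0.039683 ≈ 2.7.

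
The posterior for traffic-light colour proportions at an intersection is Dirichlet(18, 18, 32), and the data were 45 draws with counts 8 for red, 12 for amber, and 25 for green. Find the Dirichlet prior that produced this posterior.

For a Dirichlet(α) prior with multinomial counts c, the posterior is Dirichlet(α + c) componentwise.
Subtract each count from the matching posterior parameter: 18−8=10, 18−12=6, 32−25=7.

Dirichlet(10, 6, 7)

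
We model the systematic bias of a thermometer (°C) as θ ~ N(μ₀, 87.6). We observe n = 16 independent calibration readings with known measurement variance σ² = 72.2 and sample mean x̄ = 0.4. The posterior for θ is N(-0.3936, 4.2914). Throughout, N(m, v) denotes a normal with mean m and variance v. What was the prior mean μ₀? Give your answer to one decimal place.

μ₀ = -15.8

With known observation variance, the Normal–Normal posterior has precision τ_n = τ₀ + n/σ² and mean μ_n = (τ₀μ₀ + (n/σ²)x̄)/τ_n.
Here τ₀ = 1/87.6 = 0.011416 and τ_data = 16/72.2 = 0.221607, so τ_n = 0.233023.
Rearranging for μ₀: μ₀ = (μ_n·τ_n − τ_data·x̄)/τ₀ = (-0.3936·0.233023 − 0.221607·0.4) / 0.011416 = -0.180361/0.011416 ≈ -15.8.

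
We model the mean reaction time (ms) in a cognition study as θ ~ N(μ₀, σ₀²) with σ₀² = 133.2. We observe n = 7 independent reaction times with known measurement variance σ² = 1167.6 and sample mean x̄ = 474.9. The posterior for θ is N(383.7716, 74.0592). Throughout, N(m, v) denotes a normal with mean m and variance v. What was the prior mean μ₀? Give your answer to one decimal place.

The posterior mean is a precision-weighted average: μ_n = (τ₀μ₀ + τ_data·x̄)/(τ₀+τ_data), with τ₀=1/σ₀² and τ_data=n/σ².
Here τ₀ = 1/133.2 = 0.007508 and τ_data = 7/1167.6 = 0.005995, so τ_n = 0.013503.
Rearranging for μ₀: μ₀ = (μ_n·τ_n − τ_data·x̄)/τ₀ = (383.7716·0.013503 − 0.005995·474.9) / 0.007508 = 2.335042/0.007508 ≈ 311.0.

μ₀ = 311.0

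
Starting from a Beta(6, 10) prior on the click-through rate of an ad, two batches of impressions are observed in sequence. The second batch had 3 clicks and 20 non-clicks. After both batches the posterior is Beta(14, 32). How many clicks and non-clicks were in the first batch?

Sequential conjugate updates are equivalent to a single update on the pooled data, so total successes = posterior α − prior α and total failures = posterior β − prior β.
Total across both batches: 14−6=8 clicks, 32−10=22 non-clicks.
Subtract the second batch: 8−3=5 clicks and 22−20=2 non-clicks.

5 clicks and 2 non-clicks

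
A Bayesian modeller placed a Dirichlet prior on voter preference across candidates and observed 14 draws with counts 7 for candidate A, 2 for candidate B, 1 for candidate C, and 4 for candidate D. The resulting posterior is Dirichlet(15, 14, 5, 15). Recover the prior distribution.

For a Dirichlet(α) prior with multinomial counts c, the posterior is Dirichlet(α + c) componentwise.
Subtract each count from the matching posterior parameter: 15−7=8, 14−2=12, 5−1=4, 15−4=11.

Dirichlet(8, 12, 4, 11)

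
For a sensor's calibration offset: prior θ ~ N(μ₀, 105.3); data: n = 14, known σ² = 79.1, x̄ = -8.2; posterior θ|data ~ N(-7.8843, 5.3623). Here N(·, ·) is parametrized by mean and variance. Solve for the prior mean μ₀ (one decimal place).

μ₀ = -2.0

With known observation variance, the Normal–Normal posterior has precision τ_n = τ₀ + n/σ² and mean μ_n = (τ₀μ₀ + (n/σ²)x̄)/τ_n.
Here τ₀ = 1/105.3 = 0.009497 and τ_data = 14/79.1 = 0.176991, so τ_n = 0.186488.
Rearranging for μ₀: μ₀ = (μ_n·τ_n − τ_data·x̄)/τ₀ = (-7.8843·0.186488 − 0.176991·-8.2) / 0.009497 = -0.019001/0.009497 ≈ -2.0.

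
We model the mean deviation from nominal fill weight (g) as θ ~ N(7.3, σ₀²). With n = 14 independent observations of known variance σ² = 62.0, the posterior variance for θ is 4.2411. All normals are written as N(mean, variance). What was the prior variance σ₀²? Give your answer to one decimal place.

σ₀² = 100.2

Posterior precision equals prior precision plus data precision: 1/σ_n² = 1/σ₀² + n/σ².
So 1/σ₀² = 1/4.2411 − 14/62.0 = 0.235788 − 0.225806 = 0.009982.
Hence σ₀² = 1/0.009982 ≈ 100.2.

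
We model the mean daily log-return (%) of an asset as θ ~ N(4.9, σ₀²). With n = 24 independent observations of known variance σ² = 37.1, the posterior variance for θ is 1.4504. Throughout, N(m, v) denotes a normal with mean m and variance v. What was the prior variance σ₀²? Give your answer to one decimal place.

For the Normal–Normal model with known σ², precisions add: τ_n = τ₀ + n/σ².
So 1/σ₀² = 1/1.4504 − 24/37.1 = 0.689465 − 0.646900 = 0.042565.
Hence σ₀² = 1/0.042565 ≈ 23.5.

σ₀² = 23.5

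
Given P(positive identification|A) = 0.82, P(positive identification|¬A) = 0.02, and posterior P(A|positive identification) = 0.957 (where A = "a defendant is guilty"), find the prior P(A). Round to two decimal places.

In odds form, posterior odds = prior odds × likelihood ratio, so prior odds = posterior odds ÷ LR.
Posterior odds = 0.957/(1−0.957) = 22.2558. LR = 0.82/0.02 = 41.0000.
Prior odds = 22.2558/41.0000 = 0.5428, so P(A) = 0.5428/(1+0.5428) ≈ 0.35.

P(A) = 0.35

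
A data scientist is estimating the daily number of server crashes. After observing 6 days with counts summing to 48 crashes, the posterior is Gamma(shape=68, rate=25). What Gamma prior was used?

Gamma(shape=20, rate=19)

Gamma–Poisson conjugacy: posterior shape = α + Σxᵢ, posterior rate = β + n.
So α = 68 − 48 = 20 and β = 25 − 6 = 19.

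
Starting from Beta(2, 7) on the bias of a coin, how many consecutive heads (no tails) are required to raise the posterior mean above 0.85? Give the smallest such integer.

k = 38

After k heads and 0 tails the posterior is Beta(2+k, 7), with mean (2+k)/(2+7+k).
Set (2+k)/(9+k) > 0.85 and solve: k > (0.85·9 − 2)/(1 − 0.85) = 37.667.
The smallest integer exceeding 37.667 is 38, and checking k=38: (40)/(47) = 0.8511 > 0.85.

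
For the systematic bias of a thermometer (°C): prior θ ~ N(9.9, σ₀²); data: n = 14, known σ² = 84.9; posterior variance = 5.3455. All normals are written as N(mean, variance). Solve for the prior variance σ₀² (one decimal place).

Posterior precision equals prior precision plus data precision: 1/σ_n² = 1/σ₀² + n/σ².
So 1/σ₀² = 1/5.3455 − 14/84.9 = 0.187073 − 0.164900 = 0.022173.
Hence σ₀² = 1/0.022173 ≈ 45.1.

σ₀² = 45.1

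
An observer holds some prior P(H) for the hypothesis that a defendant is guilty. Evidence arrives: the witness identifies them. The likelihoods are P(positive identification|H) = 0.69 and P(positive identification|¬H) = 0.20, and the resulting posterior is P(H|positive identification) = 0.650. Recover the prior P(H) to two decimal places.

In odds form, posterior odds = prior odds × likelihood ratio, so prior odds = posterior odds ÷ LR.
Posterior odds = 0.650/(1−0.650) = 1.8571. LR = 0.69/0.20 = 3.4500.
Prior odds = 1.8571/3.4500 = 0.5383, so P(H) = 0.5383/(1+0.5383) ≈ 0.35.

P(H) = 0.35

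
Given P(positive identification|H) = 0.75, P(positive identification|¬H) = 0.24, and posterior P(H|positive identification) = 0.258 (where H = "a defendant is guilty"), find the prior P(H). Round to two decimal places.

P(H) = 0.10

Bayes' rule in odds form gives O(H|E) = O(H)·[P(E|H)/P(E|¬H)], hence O(H) = O(H|E)/LR.
Posterior odds = 0.258/(1−0.258) = 0.3477. LR = 0.75/0.24 = 3.1250.
Prior odds = 0.3477/3.1250 = 0.1113, so P(H) = 0.1113/(1+0.1113) ≈ 0.10.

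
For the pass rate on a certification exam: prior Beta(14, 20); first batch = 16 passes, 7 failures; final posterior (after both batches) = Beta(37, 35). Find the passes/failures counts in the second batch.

Because Beta–binomial updating is additive in the counts, the combined data contributed (α_post−α_prior, β_post−β_prior) successes and failures.
Total across both batches: 37−14=23 passes, 35−20=15 failures.
Subtract the first batch: 23−16=7 passes and 15−7=8 failures.

7 passes and 8 failures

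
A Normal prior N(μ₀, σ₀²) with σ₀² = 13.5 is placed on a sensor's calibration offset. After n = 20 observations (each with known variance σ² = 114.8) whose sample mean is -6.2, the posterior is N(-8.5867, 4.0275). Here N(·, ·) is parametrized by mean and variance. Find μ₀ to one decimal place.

μ₀ = -14.2

The posterior mean is a precision-weighted average: μ_n = (τ₀μ₀ + τ_data·x̄)/(τ₀+τ_data), with τ₀=1/σ₀² and τ_data=n/σ².
Here τ₀ = 1/13.5 = 0.074074 and τ_data = 20/114.8 = 0.174216, so τ_n = 0.248290.
Rearranging for μ₀: μ₀ = (μ_n·τ_n − τ_data·x̄)/τ₀ = (-8.5867·0.248290 − 0.174216·-6.2) / 0.074074 = -1.051853/0.074074 ≈ -14.2.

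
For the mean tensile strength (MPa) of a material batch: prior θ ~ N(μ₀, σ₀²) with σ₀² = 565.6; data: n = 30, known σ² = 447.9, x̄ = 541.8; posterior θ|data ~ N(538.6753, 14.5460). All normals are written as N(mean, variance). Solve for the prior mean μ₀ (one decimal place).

The posterior mean is a precision-weighted average: μ_n = (τ₀μ₀ + τ_data·x̄)/(τ₀+τ_data), with τ₀=1/σ₀² and τ_data=n/σ².
Here τ₀ = 1/565.6 = 0.001768 and τ_data = 30/447.9 = 0.066979, so τ_n = 0.068747.
Rearranging for μ₀: μ₀ = (μ_n·τ_n − τ_data·x̄)/τ₀ = (538.6753·0.068747 − 0.066979·541.8) / 0.001768 = 0.743089/0.001768 ≈ 420.3.

μ₀ = 420.3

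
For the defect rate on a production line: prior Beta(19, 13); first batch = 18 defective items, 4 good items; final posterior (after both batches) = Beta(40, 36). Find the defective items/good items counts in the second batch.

Because Beta–binomial updating is additive in the counts, the combined data contributed (α_post−α_prior, β_post−β_prior) successes and failures.
Total across both batches: 40−19=21 defective items, 36−13=23 good items.
Subtract the first batch: 21−18=3 defective items and 23−4=19 good items.

3 defective items and 19 good items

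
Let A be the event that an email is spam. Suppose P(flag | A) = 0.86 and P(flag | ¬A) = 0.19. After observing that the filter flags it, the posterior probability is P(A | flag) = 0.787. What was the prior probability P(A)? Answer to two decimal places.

P(A) = 0.45

Bayes' rule in odds form gives O(A|E) = O(A)·[P(E|A)/P(E|¬A)], hence O(A) = O(A|E)/LR.
Posterior odds = 0.787/(1−0.787) = 3.6948. LR = 0.86/0.19 = 4.5263.
Prior odds = 3.6948/4.5263 = 0.8163, so P(A) = 0.8163/(1+0.8163) ≈ 0.45.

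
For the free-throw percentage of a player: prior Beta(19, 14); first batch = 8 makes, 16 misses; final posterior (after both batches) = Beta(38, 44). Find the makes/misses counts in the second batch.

11 makes and 14 misses

Because Beta–binomial updating is additive in the counts, the combined data contributed (α_post−α_prior, β_post−β_prior) successes and failures.
Total across both batches: 38−19=19 makes, 44−14=30 misses.
Subtract the first batch: 19−8=11 makes and 30−16=14 misses.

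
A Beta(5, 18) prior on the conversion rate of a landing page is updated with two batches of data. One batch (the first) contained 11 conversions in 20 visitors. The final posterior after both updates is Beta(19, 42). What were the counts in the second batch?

3 conversions and 15 bounces

Because Beta–binomial updating is additive in the counts, the combined data contributed (α_post−α_prior, β_post−β_prior) successes and failures.
Total across both batches: 19−5=14 conversions, 42−18=24 bounces.
Subtract the first batch: 14−11=3 conversions and 24−9=15 bounces.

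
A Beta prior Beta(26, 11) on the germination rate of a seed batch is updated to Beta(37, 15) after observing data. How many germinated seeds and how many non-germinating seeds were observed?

11 germinated seeds and 4 non-germinating seeds

A Beta(α, β) prior with s successes and f failures in binomial data gives a Beta(α+s, β+f) posterior.
Match parameters: s=37−26=11, f=15−11=4.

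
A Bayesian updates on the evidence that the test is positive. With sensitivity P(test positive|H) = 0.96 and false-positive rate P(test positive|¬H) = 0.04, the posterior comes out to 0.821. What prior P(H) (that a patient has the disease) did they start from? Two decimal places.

In odds form, posterior odds = prior odds × likelihood ratio, so prior odds = posterior odds ÷ LR.
Posterior odds = 0.821/(1−0.821) = 4.5866. LR = 0.96/0.04 = 24.0000.
Prior odds = 4.5866/24.0000 = 0.1911, so P(H) = 0.1911/(1+0.1911) ≈ 0.16.

P(H) = 0.16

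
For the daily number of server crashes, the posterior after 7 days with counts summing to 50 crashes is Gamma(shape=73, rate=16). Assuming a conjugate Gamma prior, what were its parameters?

Gamma–Poisson conjugacy: posterior shape = α + Σxᵢ, posterior rate = β + n.
So α = 73 − 50 = 23 and β = 16 − 7 = 9.

Gamma(shape=23, rate=9)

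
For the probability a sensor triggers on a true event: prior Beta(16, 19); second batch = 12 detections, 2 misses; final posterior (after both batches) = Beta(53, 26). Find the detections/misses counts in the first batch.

25 detections and 5 misses

Sequential conjugate updates are equivalent to a single update on the pooled data, so total successes = posterior α − prior α and total failures = posterior β − prior β.
Total across both batches: 53−16=37 detections, 26−19=7 misses.
Subtract the second batch: 37−12=25 detections and 7−2=5 misses.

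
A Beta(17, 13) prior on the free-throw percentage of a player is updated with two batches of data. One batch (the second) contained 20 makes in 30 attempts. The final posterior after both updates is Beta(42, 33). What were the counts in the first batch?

Because Beta–binomial updating is additive in the counts, the combined data contributed (α_post−α_prior, β_post−β_prior) successes and failures.
Total across both batches: 42−17=25 makes, 33−13=20 misses.
Subtract the second batch: 25−20=5 makes and 20−10=10 misses.

5 makes and 10 misses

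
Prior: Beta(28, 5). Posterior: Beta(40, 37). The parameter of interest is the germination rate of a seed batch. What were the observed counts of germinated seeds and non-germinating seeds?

Beta is conjugate to the binomial likelihood: posterior = Beta(α+s, β+f).
So s = 40 − 28 = 12 and f = 37 − 5 = 32.

12 germinated seeds and 32 non-germinating seeds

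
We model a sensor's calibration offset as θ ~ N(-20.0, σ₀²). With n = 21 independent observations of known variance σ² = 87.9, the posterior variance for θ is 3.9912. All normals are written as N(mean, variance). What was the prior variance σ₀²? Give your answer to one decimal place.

σ₀² = 85.9

Posterior precision equals prior precision plus data precision: 1/σ_n² = 1/σ₀² + n/σ².
So 1/σ₀² = 1/3.9912 − 21/87.9 = 0.250551 − 0.238908 = 0.011643.
Hence σ₀² = 1/0.011643 ≈ 85.9.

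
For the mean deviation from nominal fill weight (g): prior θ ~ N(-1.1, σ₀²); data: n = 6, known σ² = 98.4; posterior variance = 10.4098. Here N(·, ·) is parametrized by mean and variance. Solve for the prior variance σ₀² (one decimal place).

σ₀² = 28.5

Posterior precision equals prior precision plus data precision: 1/σ_n² = 1/σ₀² + n/σ².
So 1/σ₀² = 1/10.4098 − 6/98.4 = 0.096063 − 0.060976 = 0.035087.
Hence σ₀² = 1/0.035087 ≈ 28.5.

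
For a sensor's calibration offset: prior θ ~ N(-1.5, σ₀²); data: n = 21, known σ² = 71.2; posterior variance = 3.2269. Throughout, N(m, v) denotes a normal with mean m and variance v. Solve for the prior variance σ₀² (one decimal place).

σ₀² = 66.9

For the Normal–Normal model with known σ², precisions add: τ_n = τ₀ + n/σ².
So 1/σ₀² = 1/3.2269 − 21/71.2 = 0.309895 − 0.294944 = 0.014951.
Hence σ₀² = 1/0.014951 ≈ 66.9.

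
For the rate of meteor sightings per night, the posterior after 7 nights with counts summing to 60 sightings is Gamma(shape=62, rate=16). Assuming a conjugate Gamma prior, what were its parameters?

Gamma(shape=2, rate=9)

A Gamma(α, β) prior (rate parametrization) on a Poisson rate with n observations summing to S gives posterior Gamma(α+S, β+n).
So α = 62 − 60 = 2 and β = 16 − 7 = 9.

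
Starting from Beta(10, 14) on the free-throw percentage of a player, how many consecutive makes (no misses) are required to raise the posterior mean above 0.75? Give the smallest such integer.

After k makes and 0 misses the posterior is Beta(10+k, 14), with mean (10+k)/(10+14+k).
Set (10+k)/(24+k) > 0.75 and solve: k > (0.75·24 − 10)/(1 − 0.75) = 32.000.
The smallest integer exceeding 32.000 is 33, and checking k=33: (43)/(57) = 0.7544 > 0.75.

k = 33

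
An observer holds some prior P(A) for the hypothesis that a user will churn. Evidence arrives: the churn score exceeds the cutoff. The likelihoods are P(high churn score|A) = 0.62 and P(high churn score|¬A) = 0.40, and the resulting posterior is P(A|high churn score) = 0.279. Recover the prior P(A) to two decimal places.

P(A) = 0.20

Bayes' rule in odds form gives O(A|E) = O(A)·[P(E|A)/P(E|¬A)], hence O(A) = O(A|E)/LR.
Posterior odds = 0.279/(1−0.279) = 0.3870. LR = 0.62/0.40 = 1.5500.
Prior odds = 0.3870/1.5500 = 0.2497, so P(A) = 0.2497/(1+0.2497) ≈ 0.20.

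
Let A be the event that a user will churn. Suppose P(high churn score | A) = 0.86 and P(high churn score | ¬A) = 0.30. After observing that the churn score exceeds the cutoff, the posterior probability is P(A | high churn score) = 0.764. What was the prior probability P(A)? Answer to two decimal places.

In odds form, posterior odds = prior odds × likelihood ratio, so prior odds = posterior odds ÷ LR.
Posterior odds = 0.764/(1−0.764) = 3.2373. LR = 0.86/0.30 = 2.8667.
Prior odds = 3.2373/2.8667 = 1.1293, so P(A) = 1.1293/(1+1.1293) ≈ 0.53.

P(A) = 0.53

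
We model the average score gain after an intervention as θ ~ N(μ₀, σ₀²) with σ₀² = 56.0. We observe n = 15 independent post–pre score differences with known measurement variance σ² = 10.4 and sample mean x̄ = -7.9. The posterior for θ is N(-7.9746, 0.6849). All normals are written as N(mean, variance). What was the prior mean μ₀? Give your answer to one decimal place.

With known observation variance, the Normal–Normal posterior has precision τ_n = τ₀ + n/σ² and mean μ_n = (τ₀μ₀ + (n/σ²)x̄)/τ_n.
Here τ₀ = 1/56.0 = 0.017857 and τ_data = 15/10.4 = 1.442308, so τ_n = 1.460165.
Rearranging for μ₀: μ₀ = (μ_n·τ_n − τ_data·x̄)/τ₀ = (-7.9746·1.460165 − 1.442308·-7.9) / 0.017857 = -0.249999/0.017857 ≈ -14.0.

μ₀ = -14.0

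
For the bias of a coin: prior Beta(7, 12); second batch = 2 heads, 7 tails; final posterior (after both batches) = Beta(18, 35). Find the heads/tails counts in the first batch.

Because Beta–binomial updating is additive in the counts, the combined data contributed (α_post−α_prior, β_post−β_prior) successes and failures.
Total across both batches: 18−7=11 heads, 35−12=23 tails.
Subtract the second batch: 11−2=9 heads and 23−7=16 tails.

9 heads and 16 tails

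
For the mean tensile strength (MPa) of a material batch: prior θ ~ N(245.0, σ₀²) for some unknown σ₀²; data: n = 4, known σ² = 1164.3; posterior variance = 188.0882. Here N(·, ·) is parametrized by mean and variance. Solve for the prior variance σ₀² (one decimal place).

Posterior precision equals prior precision plus data precision: 1/σ_n² = 1/σ₀² + n/σ².
So 1/σ₀² = 1/188.0882 − 4/1164.3 = 0.005317 − 0.003436 = 0.001881.
Hence σ₀² = 1/0.001881 ≈ 531.6.

σ₀² = 531.6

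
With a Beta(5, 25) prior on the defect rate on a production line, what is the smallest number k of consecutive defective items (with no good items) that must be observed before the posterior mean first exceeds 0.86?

k = 149

After k defective items and 0 good items the posterior is Beta(5+k, 25), with mean (5+k)/(5+25+k).
Set (5+k)/(30+k) > 0.86 and solve: k > (0.86·30 − 5)/(1 − 0.86) = 148.571.
The smallest integer exceeding 148.571 is 149.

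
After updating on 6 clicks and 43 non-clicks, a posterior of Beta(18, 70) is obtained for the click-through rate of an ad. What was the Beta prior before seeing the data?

Beta(12, 27)

Under Beta–binomial conjugacy the posterior parameters are (a+s, b+f).
Subtract the data counts: 18−6=12, 70−43=27.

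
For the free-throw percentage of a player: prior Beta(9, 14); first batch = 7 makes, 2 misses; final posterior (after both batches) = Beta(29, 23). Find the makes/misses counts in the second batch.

Because Beta–binomial updating is additive in the counts, the combined data contributed (α_post−α_prior, β_post−β_prior) successes and failures.
Total across both batches: 29−9=20 makes, 23−14=9 misses.
Subtract the first batch: 20−7=13 makes and 9−2=7 misses.

13 makes and 7 misses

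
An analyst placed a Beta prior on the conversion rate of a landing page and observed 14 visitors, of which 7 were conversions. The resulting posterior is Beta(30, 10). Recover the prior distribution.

Beta(23, 3)

A Beta(α, β) prior with s successes and f failures in binomial data gives a Beta(α+s, β+f) posterior.
So α = 30 − 7 = 23 and β = 10 − 7 = 3.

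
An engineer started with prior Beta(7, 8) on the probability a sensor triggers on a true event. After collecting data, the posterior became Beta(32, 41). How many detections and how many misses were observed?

A Beta(a, b) prior with s successes and f failures in binomial data gives a Beta(a+s, b+f) posterior.
Match parameters: s=32−7=25, f=41−8=33.

25 detections and 33 misses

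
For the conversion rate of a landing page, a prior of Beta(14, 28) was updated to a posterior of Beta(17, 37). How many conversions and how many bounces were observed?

A Beta(a, b) prior with s successes and f failures in binomial data gives a Beta(a+s, b+f) posterior.
Match parameters: s=17−14=3, f=37−28=9.

3 conversions and 9 bounces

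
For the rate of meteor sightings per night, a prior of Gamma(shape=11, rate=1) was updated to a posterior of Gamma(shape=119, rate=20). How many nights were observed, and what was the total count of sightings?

n = 19 nights with total 108 sightings

A Gamma(α, β) prior (rate parametrization) on a Poisson rate with n observations summing to S gives posterior Gamma(α+S, β+n).
Matching: Σxᵢ = 119 − 11 = 108 and n = 20 − 1 = 19.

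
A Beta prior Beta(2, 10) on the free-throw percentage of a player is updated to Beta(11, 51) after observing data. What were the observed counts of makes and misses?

Beta is conjugate to the binomial likelihood: posterior = Beta(a+s, b+f).
So s = 11 − 2 = 9 and f = 51 − 10 = 41.

9 makes and 41 misses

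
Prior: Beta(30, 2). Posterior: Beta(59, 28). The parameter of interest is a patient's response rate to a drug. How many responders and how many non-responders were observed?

29 responders and 26 non-responders

Under Beta–binomial conjugacy the posterior parameters are (a+s, b+f).
Match parameters: s=59−30=29, f=28−2=26.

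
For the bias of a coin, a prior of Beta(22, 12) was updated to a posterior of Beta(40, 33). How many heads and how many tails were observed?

18 heads and 21 tails

A Beta(a, b) prior with s successes and f failures in binomial data gives a Beta(a+s, b+f) posterior.
So s = 40 − 22 = 18 and f = 33 − 12 = 21.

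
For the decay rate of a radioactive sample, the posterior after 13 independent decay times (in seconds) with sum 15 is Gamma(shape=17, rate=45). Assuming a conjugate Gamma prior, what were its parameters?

Gamma(shape=4, rate=30)

For an exponential likelihood with a Gamma(α, β) prior on the rate, n observations with total T give posterior Gamma(α+n, β+T).
So α = 17 − 13 = 4 and β = 45 − 15 = 30.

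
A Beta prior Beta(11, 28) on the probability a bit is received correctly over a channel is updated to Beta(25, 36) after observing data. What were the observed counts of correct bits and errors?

A Beta(α, β) prior with s successes and f failures in binomial data gives a Beta(α+s, β+f) posterior.
Match parameters: s=25−11=14, f=36−28=8.

14 correct bits and 8 errors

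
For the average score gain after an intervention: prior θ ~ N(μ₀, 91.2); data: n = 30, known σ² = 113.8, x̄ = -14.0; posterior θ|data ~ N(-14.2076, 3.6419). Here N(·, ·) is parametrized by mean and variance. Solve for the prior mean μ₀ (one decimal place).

The posterior mean is a precision-weighted average: μ_n = (τ₀μ₀ + τ_data·x̄)/(τ₀+τ_data), with τ₀=1/σ₀² and τ_data=n/σ².
Here τ₀ = 1/91.2 = 0.010965 and τ_data = 30/113.8 = 0.263620, so τ_n = 0.274585.
Rearranging for μ₀: μ₀ = (μ_n·τ_n − τ_data·x̄)/τ₀ = (-14.2076·0.274585 − 0.263620·-14.0) / 0.010965 = -0.210514/0.010965 ≈ -19.2.

μ₀ = -19.2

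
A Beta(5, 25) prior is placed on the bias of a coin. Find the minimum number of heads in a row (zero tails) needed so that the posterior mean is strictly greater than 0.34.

After k heads and 0 tails the posterior is Beta(5+k, 25), with mean (5+k)/(5+25+k).
Set (5+k)/(30+k) > 0.34 and solve: k > (0.34·30 − 5)/(1 − 0.34) = 7.879.
The smallest integer exceeding 7.879 is 8, and checking k=8: (13)/(38) = 0.3421 > 0.34.

k = 8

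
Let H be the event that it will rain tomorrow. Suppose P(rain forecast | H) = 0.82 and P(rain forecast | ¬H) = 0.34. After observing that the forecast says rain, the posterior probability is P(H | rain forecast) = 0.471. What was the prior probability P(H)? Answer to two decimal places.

P(H) = 0.27

Bayes' rule in odds form gives O(H|E) = O(H)·[P(E|H)/P(E|¬H)], hence O(H) = O(H|E)/LR.
Posterior odds = 0.471/(1−0.471) = 0.8904. LR = 0.82/0.34 = 2.4118.
Prior odds = 0.8904/2.4118 = 0.3692, so P(H) = 0.3692/(1+0.3692) ≈ 0.27.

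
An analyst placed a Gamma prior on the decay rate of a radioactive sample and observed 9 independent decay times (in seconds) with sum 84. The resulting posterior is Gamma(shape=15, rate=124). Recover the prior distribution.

Gamma(shape=6, rate=40)

For an exponential likelihood with a Gamma(α, β) prior on the rate, n observations with total T give posterior Gamma(α+n, β+T).
So α = 15 − 9 = 6 and β = 124 − 84 = 40.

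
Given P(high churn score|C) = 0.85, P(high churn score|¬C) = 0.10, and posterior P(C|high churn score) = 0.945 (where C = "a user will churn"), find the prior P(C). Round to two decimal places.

Bayes' rule in odds form gives O(C|E) = O(C)·[P(E|C)/P(E|¬C)], hence O(C) = O(C|E)/LR.
Posterior odds = 0.945/(1−0.945) = 17.1818. LR = 0.85/0.10 = 8.5000.
Prior odds = 17.1818/8.5000 = 2.0214, so P(C) = 2.0214/(1+2.0214) ≈ 0.67.

P(C) = 0.67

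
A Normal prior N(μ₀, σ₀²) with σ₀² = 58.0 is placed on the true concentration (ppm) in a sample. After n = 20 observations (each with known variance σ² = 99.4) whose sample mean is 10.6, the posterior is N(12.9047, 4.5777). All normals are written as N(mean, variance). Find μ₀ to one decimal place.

The posterior mean is a precision-weighted average: μ_n = (τ₀μ₀ + τ_data·x̄)/(τ₀+τ_data), with τ₀=1/σ₀² and τ_data=n/σ².
Here τ₀ = 1/58.0 = 0.017241 and τ_data = 20/99.4 = 0.201207, so τ_n = 0.218448.
Rearranging for μ₀: μ₀ = (μ_n·τ_n − τ_data·x̄)/τ₀ = (12.9047·0.218448 − 0.201207·10.6) / 0.017241 = 0.686212/0.017241 ≈ 39.8.

μ₀ = 39.8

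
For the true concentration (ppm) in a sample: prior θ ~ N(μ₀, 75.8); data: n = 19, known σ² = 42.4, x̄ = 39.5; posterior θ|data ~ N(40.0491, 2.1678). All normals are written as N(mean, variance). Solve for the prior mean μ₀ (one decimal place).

μ₀ = 58.7

With known observation variance, the Normal–Normal posterior has precision τ_n = τ₀ + n/σ² and mean μ_n = (τ₀μ₀ + (n/σ²)x̄)/τ_n.
Here τ₀ = 1/75.8 = 0.013193 and τ_data = 19/42.4 = 0.448113, so τ_n = 0.461306.
Rearranging for μ₀: μ₀ = (μ_n·τ_n − τ_data·x̄)/τ₀ = (40.0491·0.461306 − 0.448113·39.5) / 0.013193 = 0.774427/0.013193 ≈ 58.7.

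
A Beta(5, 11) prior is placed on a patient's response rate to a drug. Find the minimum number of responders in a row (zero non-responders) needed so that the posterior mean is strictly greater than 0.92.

k = 122

After k responders and 0 non-responders the posterior is Beta(5+k, 11), with mean (5+k)/(5+11+k).
Set (5+k)/(16+k) > 0.92 and solve: k > (0.92·16 − 5)/(1 − 0.92) = 121.500.
The smallest integer exceeding 121.500 is 122, and checking k=122: (127)/(138) = 0.9203 > 0.92.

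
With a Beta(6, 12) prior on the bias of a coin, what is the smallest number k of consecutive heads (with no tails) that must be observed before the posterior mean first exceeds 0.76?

After k heads and 0 tails the posterior is Beta(6+k, 12), with mean (6+k)/(6+12+k).
Set (6+k)/(18+k) > 0.76 and solve: k > (0.76·18 − 6)/(1 − 0.76) = 32.000.
The smallest integer exceeding 32.000 is 33.

k = 33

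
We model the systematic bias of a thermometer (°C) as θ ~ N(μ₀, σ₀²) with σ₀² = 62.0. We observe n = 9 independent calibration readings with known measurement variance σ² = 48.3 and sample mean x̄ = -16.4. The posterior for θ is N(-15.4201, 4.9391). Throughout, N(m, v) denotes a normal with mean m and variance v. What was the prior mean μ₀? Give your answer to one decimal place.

With known observation variance, the Normal–Normal posterior has precision τ_n = τ₀ + n/σ² and mean μ_n = (τ₀μ₀ + (n/σ²)x̄)/τ_n.
Here τ₀ = 1/62.0 = 0.016129 and τ_data = 9/48.3 = 0.186335, so τ_n = 0.202464.
Rearranging for μ₀: μ₀ = (μ_n·τ_n − τ_data·x̄)/τ₀ = (-15.4201·0.202464 − 0.186335·-16.4) / 0.016129 = -0.066121/0.016129 ≈ -4.1.

μ₀ = -4.1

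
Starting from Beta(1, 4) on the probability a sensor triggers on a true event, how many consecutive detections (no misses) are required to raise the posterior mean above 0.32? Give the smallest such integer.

k = 1

After k detections and 0 misses the posterior is Beta(1+k, 4), with mean (1+k)/(1+4+k).
Set (1+k)/(5+k) > 0.32 and solve: k > (0.32·5 − 1)/(1 − 0.32) = 0.882.
The smallest integer exceeding 0.882 is 1, and checking k=1: (2)/(6) = 0.3333 > 0.32.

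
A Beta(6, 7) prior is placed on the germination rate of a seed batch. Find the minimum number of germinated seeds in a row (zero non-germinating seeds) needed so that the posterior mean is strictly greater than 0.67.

After k germinated seeds and 0 non-germinating seeds the posterior is Beta(6+k, 7), with mean (6+k)/(6+7+k).
Set (6+k)/(13+k) > 0.67 and solve: k > (0.67·13 − 6)/(1 − 0.67) = 8.212.
The smallest integer exceeding 8.212 is 9, and checking k=9: (15)/(22) = 0.6818 > 0.67.

k = 9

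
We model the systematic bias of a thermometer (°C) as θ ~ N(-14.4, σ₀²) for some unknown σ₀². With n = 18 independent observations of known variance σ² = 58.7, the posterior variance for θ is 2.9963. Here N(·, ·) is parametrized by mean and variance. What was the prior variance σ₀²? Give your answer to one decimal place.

σ₀² = 36.9

Posterior precision equals prior precision plus data precision: 1/σ_n² = 1/σ₀² + n/σ².
So 1/σ₀² = 1/2.9963 − 18/58.7 = 0.333745 − 0.306644 = 0.027101.
Hence σ₀² = 1/0.027101 ≈ 36.9.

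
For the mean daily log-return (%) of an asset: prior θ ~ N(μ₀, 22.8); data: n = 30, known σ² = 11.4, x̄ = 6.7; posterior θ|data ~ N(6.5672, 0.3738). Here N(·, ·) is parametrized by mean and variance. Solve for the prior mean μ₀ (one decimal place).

μ₀ = -1.4

With known observation variance, the Normal–Normal posterior has precision τ_n = τ₀ + n/σ² and mean μ_n = (τ₀μ₀ + (n/σ²)x̄)/τ_n.
Here τ₀ = 1/22.8 = 0.043860 and τ_data = 30/11.4 = 2.631579, so τ_n = 2.675439.
Rearranging for μ₀: μ₀ = (μ_n·τ_n − τ_data·x̄)/τ₀ = (6.5672·2.675439 − 2.631579·6.7) / 0.043860 = -0.061436/0.043860 ≈ -1.4.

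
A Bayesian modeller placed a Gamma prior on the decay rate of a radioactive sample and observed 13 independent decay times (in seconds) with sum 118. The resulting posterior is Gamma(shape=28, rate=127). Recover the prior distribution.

Gamma(shape=15, rate=9)

For an exponential likelihood with a Gamma(α, β) prior on the rate, n observations with total T give posterior Gamma(α+n, β+T).
So α = 28 − 13 = 15 and β = 127 − 118 = 9.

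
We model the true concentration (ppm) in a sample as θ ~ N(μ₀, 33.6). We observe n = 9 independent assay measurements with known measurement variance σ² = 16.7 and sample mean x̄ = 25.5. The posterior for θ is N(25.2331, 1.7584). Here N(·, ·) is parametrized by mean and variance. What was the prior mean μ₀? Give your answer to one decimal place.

μ₀ = 20.4

With known observation variance, the Normal–Normal posterior has precision τ_n = τ₀ + n/σ² and mean μ_n = (τ₀μ₀ + (n/σ²)x̄)/τ_n.
Here τ₀ = 1/33.6 = 0.029762 and τ_data = 9/16.7 = 0.538922, so τ_n = 0.568684.
Rearranging for μ₀: μ₀ = (μ_n·τ_n − τ_data·x̄)/τ₀ = (25.2331·0.568684 − 0.538922·25.5) / 0.029762 = 0.607149/0.029762 ≈ 20.4.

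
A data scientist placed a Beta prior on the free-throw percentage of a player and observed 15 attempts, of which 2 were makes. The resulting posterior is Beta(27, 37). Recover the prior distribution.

Beta is conjugate to the binomial likelihood: posterior = Beta(a+s, b+f).
Subtract the data counts: 27−2=25, 37−13=24.

Beta(25, 24)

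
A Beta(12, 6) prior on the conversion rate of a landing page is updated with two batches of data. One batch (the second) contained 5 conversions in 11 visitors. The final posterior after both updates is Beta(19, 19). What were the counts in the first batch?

2 conversions and 7 bounces

Sequential conjugate updates are equivalent to a single update on the pooled data, so total successes = posterior α − prior α and total failures = posterior β − prior β.
Total across both batches: 19−12=7 conversions, 19−6=13 bounces.
Subtract the second batch: 7−5=2 conversions and 13−6=7 bounces.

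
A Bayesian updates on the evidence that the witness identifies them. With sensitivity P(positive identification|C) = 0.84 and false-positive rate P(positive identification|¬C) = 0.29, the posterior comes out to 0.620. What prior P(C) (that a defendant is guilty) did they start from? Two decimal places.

P(C) = 0.36

In odds form, posterior odds = prior odds × likelihood ratio, so prior odds = posterior odds ÷ LR.
Posterior odds = 0.620/(1−0.620) = 1.6316. LR = 0.84/0.29 = 2.8966.
Prior odds = 1.6316/2.8966 = 0.5633, so P(C) = 0.5633/(1+0.5633) ≈ 0.36.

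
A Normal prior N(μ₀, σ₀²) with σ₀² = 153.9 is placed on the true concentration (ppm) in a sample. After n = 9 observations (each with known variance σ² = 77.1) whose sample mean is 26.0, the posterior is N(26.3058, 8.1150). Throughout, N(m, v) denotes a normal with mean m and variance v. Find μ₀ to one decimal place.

μ₀ = 31.8

With known observation variance, the Normal–Normal posterior has precision τ_n = τ₀ + n/σ² and mean μ_n = (τ₀μ₀ + (n/σ²)x̄)/τ_n.
Here τ₀ = 1/153.9 = 0.006498 and τ_data = 9/77.1 = 0.116732, so τ_n = 0.123230.
Rearranging for μ₀: μ₀ = (μ_n·τ_n − τ_data·x̄)/τ₀ = (26.3058·0.123230 − 0.116732·26.0) / 0.006498 = 0.206632/0.006498 ≈ 31.8.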